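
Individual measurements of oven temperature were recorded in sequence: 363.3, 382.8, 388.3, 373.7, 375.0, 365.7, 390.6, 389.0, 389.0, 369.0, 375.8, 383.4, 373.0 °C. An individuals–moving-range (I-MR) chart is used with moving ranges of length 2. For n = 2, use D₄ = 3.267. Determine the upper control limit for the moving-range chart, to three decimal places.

33.078

Moving ranges: 19.5, 5.5, 14.6, 1.3, 9.3, 24.9, 1.6, 0.0, 20.0, 6.8, 7.6, 10.4; M̄R̄ = 121.5000 / 12 = 10.1250
UCL_MR = D₄·M̄R̄ = 3.267 × 10.1250 = 33.0784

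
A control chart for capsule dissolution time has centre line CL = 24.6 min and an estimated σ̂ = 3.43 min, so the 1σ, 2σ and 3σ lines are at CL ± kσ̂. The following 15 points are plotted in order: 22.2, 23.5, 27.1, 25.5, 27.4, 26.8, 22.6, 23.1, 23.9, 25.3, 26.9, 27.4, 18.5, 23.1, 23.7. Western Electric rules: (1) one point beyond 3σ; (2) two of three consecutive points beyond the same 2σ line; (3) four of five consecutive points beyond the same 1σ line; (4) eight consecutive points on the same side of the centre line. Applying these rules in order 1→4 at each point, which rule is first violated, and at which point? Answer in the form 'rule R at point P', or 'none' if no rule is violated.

none

Zone of each point (C = within 1σ̂, B = 1σ̂–2σ̂, A = 2σ̂–3σ̂, * = beyond 3σ̂; sign = side of CL): 1:-C, 2:-C, 3:+C, 4:+C, 5:+C, 6:+C, 7:-C, 8:-C, 9:-C, 10:+C, 11:+C, 12:+C, 13:-B, 14:-C, 15:-C
No rule fires across all 15 points.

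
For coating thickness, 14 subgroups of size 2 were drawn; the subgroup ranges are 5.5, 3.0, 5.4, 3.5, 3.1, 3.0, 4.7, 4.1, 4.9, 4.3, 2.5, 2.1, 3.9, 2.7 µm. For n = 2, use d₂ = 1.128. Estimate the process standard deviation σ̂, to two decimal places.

R̄ = (5.5 + 3.0 + 5.4 + 3.5 + 3.1 + 3.0 + 4.7 + 4.1 + 4.9 + 4.3 + 2.5 + 2.1 + 3.9 + 2.7) / 14 = 3.7643
σ̂ = R̄ / d₂ = 3.7643 / 1.128 = 3.3371

3.34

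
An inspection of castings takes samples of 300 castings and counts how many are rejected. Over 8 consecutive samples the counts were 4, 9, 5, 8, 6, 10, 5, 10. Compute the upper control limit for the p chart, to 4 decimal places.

p̄ = Σdᵢ / (k·n) = 57 / (8 × 300) = 0.02375
UCL = p̄ + 3·√(p̄(1−p̄)/n) = 0.02375 + 3 × √(0.02375×0.97625/300) = 0.02375 + 3 × 0.00879 = 0.05012

0.0501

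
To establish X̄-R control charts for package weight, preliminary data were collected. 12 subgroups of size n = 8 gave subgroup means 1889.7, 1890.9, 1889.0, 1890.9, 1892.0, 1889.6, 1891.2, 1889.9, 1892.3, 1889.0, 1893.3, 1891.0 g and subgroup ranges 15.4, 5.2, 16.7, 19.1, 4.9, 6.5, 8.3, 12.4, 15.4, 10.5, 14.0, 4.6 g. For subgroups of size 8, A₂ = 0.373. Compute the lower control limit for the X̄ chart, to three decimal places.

X̄̄ = (1889.7 + 1890.9 + 1889.0 + 1890.9 + 1892.0 + 1889.6 + 1891.2 + 1889.9 + 1892.3 + 1889.0 + 1893.3 + 1891.0) / 12 = 22688.8000 / 12 = 1890.7333
R̄ = (15.4 + 5.2 + 16.7 + 19.1 + 4.9 + 6.5 + 8.3 + 12.4 + 15.4 + 10.5 + 14.0 + 4.6) / 12 = 133.0000 / 12 = 11.0833
LCL = X̄̄ − A₂·R̄ = 1890.7333 − 0.373 × 11.0833 = 1886.5992

1886.599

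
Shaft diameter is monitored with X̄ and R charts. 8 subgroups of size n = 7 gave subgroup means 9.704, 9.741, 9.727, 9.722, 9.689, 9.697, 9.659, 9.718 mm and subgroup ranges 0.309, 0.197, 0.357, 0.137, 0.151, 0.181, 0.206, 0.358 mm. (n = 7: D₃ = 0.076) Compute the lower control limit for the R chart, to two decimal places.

0.02

R̄ = (0.309 + 0.197 + 0.357 + 0.137 + 0.151 + 0.181 + 0.206 + 0.358) / 8 = 1.8960 / 8 = 0.2370
LCL_R = D₃·R̄ = 0.076 × 0.2370 = 0.0180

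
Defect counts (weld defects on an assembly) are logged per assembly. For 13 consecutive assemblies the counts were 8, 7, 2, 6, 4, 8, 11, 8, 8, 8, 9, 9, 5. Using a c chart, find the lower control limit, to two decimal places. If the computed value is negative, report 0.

c̄ = (8 + 7 + 2 + 6 + 4 + 8 + 11 + 8 + 8 + 8 + 9 + 9 + 5) / 13 = 93 / 13 = 7.1538
LCL = c̄ − 3√c̄ = 7.1538 − 3 × 2.6747 = -0.8702 → 0 (cannot be negative)

0.00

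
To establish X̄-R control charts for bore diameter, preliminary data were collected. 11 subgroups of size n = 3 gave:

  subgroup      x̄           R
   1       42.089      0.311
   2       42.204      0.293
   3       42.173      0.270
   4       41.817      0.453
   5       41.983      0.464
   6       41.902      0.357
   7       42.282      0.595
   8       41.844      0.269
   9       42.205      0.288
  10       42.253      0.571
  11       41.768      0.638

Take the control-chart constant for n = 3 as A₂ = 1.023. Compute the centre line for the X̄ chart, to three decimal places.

X̄̄ = (42.089 + 42.204 + 42.173 + 41.817 + 41.983 + 41.902 + 42.282 + 41.844 + 42.205 + 42.253 + 41.768) / 11 = 462.5200 / 11 = 42.0473
CL = X̄̄ = 42.0473

42.047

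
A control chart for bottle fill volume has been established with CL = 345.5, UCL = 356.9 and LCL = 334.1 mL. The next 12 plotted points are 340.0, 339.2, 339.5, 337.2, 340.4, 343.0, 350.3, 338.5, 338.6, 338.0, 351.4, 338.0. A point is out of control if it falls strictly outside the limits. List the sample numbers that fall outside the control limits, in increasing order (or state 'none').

All 12 points lie within [334.1, 356.9].

none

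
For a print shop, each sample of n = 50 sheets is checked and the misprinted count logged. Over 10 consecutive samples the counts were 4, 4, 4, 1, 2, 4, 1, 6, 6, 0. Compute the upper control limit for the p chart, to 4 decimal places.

0.1678

p̄ = Σdᵢ / (k·n) = 32 / (10 × 50) = 0.06400
UCL = p̄ + 3·√(p̄(1−p̄)/n) = 0.06400 + 3 × √(0.06400×0.93600/50) = 0.06400 + 3 × 0.03461 = 0.16784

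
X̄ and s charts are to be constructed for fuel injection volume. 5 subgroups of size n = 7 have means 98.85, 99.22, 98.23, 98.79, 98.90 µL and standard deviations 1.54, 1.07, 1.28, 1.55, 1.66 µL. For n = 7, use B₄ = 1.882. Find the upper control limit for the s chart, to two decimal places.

2.67

s̄ = (1.54 + 1.07 + 1.28 + 1.55 + 1.66) / 5 = 1.4200
UCL_s = B₄·s̄ = 1.882 × 1.4200 = 2.6724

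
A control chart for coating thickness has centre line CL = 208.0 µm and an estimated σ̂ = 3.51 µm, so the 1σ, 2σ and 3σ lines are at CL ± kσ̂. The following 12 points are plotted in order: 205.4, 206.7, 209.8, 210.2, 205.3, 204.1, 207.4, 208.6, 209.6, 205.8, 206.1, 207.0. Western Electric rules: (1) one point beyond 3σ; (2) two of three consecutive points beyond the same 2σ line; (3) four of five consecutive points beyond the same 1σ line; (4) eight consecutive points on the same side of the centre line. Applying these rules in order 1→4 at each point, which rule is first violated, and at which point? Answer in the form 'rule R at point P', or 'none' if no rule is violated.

none

Zone of each point (C = within 1σ̂, B = 1σ̂–2σ̂, A = 2σ̂–3σ̂, * = beyond 3σ̂; sign = side of CL): 1:-C, 2:-C, 3:+C, 4:+C, 5:-C, 6:-B, 7:-C, 8:+C, 9:+C, 10:-C, 11:-C, 12:-C
No rule fires across all 12 points.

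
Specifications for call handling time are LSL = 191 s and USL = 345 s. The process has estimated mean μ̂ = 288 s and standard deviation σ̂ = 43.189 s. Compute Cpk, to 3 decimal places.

Cpu = (USL − μ̂) / (3σ̂) = (345 − 288) / (3 × 43.189) = 0.4399; Cpl = (μ̂ − LSL) / (3σ̂) = (288 − 191) / (3 × 43.189) = 0.7486; Cpk = min(Cpu, Cpl) = 0.4399

0.440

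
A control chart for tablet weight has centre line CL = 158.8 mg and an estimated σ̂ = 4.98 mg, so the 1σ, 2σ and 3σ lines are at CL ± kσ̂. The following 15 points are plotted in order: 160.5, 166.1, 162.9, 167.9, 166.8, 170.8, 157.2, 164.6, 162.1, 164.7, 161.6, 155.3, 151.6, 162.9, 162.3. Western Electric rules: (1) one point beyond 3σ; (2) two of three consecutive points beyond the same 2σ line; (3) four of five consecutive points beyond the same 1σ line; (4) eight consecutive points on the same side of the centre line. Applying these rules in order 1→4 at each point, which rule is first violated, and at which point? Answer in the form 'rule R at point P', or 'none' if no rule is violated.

rule 3 at point 6

Zone of each point (C = within 1σ̂, B = 1σ̂–2σ̂, A = 2σ̂–3σ̂, * = beyond 3σ̂; sign = side of CL): 1:+C, 2:+B, 3:+C, 4:+B, 5:+B, 6:+A, 7:-C, 8:+B, 9:+C, 10:+B, 11:+C, 12:-C, 13:-B, 14:+C, 15:+C
Rule 3 (four of five consecutive points beyond the same 1σ limit) is satisfied at point 6.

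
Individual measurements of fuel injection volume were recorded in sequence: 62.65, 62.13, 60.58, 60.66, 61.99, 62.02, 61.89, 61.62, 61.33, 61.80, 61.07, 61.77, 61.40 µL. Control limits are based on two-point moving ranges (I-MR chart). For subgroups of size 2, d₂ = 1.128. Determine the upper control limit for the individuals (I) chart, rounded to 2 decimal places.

63.04

X̄ = (62.65 + 62.13 + 60.58 + 60.66 + 61.99 + 62.02 + 61.89 + 61.62 + 61.33 + 61.80 + 61.07 + 61.77 + 61.40) / 13 = 61.6085
Moving ranges: 0.52, 1.55, 0.08, 1.33, 0.03, 0.13, 0.27, 0.29, 0.47, 0.73, 0.70, 0.37; M̄R̄ = 6.4700 / 12 = 0.5392
UCL = X̄ + 3·M̄R̄/d₂ = 61.6085 + 3 × 0.5392 / 1.128 = 63.0424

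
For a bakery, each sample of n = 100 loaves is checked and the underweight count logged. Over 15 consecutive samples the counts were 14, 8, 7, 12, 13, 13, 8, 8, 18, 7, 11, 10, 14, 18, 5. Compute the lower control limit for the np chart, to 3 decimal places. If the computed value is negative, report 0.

p̄ = Σdᵢ / (k·n) = 166 / (15 × 100) = 0.11067
LCL = np̄ − 3·√(np̄(1−p̄)) = 11.0667 − 3 × 3.1372 = 1.6551

1.655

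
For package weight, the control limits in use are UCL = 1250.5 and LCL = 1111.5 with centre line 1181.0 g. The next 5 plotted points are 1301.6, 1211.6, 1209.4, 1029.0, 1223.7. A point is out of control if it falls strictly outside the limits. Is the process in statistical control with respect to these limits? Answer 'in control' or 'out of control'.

out of control

Compare each point to [1111.5, 1250.5]: sample 1 = 1301.6 > UCL; sample 4 = 1029.0 < LCL.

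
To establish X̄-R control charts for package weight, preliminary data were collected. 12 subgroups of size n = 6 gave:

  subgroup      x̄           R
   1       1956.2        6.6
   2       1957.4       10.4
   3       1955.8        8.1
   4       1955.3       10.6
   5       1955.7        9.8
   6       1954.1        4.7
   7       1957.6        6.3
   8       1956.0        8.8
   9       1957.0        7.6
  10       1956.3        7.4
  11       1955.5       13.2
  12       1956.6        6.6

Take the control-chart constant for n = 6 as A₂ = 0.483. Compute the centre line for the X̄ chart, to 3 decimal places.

1956.125

X̄̄ = (1956.2 + 1957.4 + 1955.8 + 1955.3 + 1955.7 + 1954.1 + 1957.6 + 1956.0 + 1957.0 + 1956.3 + 1955.5 + 1956.6) / 12 = 23473.5000 / 12 = 1956.1250
CL = X̄̄ = 1956.1250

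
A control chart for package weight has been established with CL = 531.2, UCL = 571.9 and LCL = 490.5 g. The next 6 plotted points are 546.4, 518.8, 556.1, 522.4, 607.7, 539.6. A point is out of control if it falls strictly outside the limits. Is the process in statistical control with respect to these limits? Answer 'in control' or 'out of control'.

Compare each point to [490.5, 571.9]: sample 5 = 607.7 > UCL.

out of control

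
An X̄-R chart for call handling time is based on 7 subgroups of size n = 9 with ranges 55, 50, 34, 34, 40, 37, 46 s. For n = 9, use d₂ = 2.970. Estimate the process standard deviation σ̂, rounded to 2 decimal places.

R̄ = (55 + 50 + 34 + 34 + 40 + 37 + 46) / 7 = 42.2857
σ̂ = R̄ / d₂ = 42.2857 / 2.970 = 14.2376

14.24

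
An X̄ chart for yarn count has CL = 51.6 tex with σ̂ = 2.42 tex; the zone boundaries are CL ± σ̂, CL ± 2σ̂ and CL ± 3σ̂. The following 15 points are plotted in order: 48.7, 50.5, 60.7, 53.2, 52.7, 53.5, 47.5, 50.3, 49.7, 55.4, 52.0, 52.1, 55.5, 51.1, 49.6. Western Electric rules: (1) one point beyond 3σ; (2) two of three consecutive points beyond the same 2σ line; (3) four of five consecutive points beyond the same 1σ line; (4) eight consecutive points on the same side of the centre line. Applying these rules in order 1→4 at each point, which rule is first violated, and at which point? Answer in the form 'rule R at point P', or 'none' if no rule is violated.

rule 1 at point 3

Zone of each point (C = within 1σ̂, B = 1σ̂–2σ̂, A = 2σ̂–3σ̂, * = beyond 3σ̂; sign = side of CL): 1:-B, 2:-C, 3:+*, 4:+C, 5:+C, 6:+C, 7:-B, 8:-C, 9:-C, 10:+B, 11:+C, 12:+C, 13:+B, 14:-C, 15:-C
Rule 1 (one point beyond the 3σ limits) is satisfied at point 3.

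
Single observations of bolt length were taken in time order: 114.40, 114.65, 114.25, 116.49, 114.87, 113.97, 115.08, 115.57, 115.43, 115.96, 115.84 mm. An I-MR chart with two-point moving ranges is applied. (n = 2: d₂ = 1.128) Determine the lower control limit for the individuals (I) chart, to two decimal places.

X̄ = (114.40 + 114.65 + 114.25 + 116.49 + 114.87 + 113.97 + 115.08 + 115.57 + 115.43 + 115.96 + 115.84) / 11 = 115.1373
Moving ranges: 0.25, 0.40, 2.24, 1.62, 0.90, 1.11, 0.49, 0.14, 0.53, 0.12; M̄R̄ = 7.8000 / 10 = 0.7800
LCL = X̄ − 3·M̄R̄/d₂ = 115.1373 − 3 × 0.7800 / 1.128 = 113.0628

113.06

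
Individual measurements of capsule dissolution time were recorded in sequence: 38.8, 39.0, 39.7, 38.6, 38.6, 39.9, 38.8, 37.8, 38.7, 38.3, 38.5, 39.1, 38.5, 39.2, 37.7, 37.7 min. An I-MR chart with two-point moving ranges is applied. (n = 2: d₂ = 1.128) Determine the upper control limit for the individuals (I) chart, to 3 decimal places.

40.507

X̄ = (38.8 + 39.0 + 39.7 + 38.6 + 38.6 + 39.9 + 38.8 + 37.8 + 38.7 + 38.3 + 38.5 + 39.1 + 38.5 + 39.2 + 37.7 + 37.7) / 16 = 38.6812
Moving ranges: 0.2, 0.7, 1.1, 0.0, 1.3, 1.1, 1.0, 0.9, 0.4, 0.2, 0.6, 0.6, 0.7, 1.5, 0.0; M̄R̄ = 10.3000 / 15 = 0.6867
UCL = X̄ + 3·M̄R̄/d₂ = 38.6812 + 3 × 0.6867 / 1.128 = 40.5075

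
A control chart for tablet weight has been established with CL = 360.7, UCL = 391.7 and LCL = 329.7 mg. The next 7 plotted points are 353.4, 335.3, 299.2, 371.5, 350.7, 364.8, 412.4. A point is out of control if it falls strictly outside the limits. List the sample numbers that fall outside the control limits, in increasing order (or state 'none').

Compare each point to [329.7, 391.7]: sample 3 = 299.2 < LCL; sample 7 = 412.4 > UCL.

3, 7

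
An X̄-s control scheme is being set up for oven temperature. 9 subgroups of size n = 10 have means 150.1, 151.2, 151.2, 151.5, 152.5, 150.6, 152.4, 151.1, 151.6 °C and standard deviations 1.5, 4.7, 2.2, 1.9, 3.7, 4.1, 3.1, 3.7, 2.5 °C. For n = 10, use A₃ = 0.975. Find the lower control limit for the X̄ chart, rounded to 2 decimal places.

148.39

X̄̄ = (150.1 + 151.2 + 151.2 + 151.5 + 152.5 + 150.6 + 152.4 + 151.1 + 151.6) / 9 = 151.3556
s̄ = (1.5 + 4.7 + 2.2 + 1.9 + 3.7 + 4.1 + 3.1 + 3.7 + 2.5) / 9 = 3.0444
LCL = X̄̄ − A₃·s̄ = 151.3556 − 0.975 × 3.0444 = 148.3872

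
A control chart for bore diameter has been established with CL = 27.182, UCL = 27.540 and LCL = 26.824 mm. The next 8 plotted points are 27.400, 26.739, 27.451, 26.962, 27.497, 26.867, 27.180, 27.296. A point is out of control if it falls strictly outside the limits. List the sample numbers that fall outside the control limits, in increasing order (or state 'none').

2

Compare each point to [26.824, 27.540]: sample 2 = 26.739 < LCL.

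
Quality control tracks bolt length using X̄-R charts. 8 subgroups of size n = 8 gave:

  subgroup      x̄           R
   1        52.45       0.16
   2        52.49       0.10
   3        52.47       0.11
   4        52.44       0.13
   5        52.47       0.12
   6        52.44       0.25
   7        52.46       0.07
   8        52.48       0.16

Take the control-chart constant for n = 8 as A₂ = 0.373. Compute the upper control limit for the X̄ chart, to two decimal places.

52.51

X̄̄ = (52.45 + 52.49 + 52.47 + 52.44 + 52.47 + 52.44 + 52.46 + 52.48) / 8 = 419.7000 / 8 = 52.4625
R̄ = (0.16 + 0.10 + 0.11 + 0.13 + 0.12 + 0.25 + 0.07 + 0.16) / 8 = 1.1000 / 8 = 0.1375
UCL = X̄̄ + A₂·R̄ = 52.4625 + 0.373 × 0.1375 = 52.5138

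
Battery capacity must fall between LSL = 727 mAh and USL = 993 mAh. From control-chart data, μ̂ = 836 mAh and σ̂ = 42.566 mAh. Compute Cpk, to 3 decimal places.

0.854

Cpu = (USL − μ̂) / (3σ̂) = (993 − 836) / (3 × 42.566) = 1.2295; Cpl = (μ̂ − LSL) / (3σ̂) = (836 − 727) / (3 × 42.566) = 0.8536; Cpk = min(Cpu, Cpl) = 0.8536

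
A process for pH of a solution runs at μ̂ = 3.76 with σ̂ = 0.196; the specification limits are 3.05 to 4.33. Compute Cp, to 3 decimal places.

1.088

Cp = (USL − LSL) / (6σ̂) = (4.33 − 3.05) / (6 × 0.196) = 1.2800 / 1.1760 = 1.0884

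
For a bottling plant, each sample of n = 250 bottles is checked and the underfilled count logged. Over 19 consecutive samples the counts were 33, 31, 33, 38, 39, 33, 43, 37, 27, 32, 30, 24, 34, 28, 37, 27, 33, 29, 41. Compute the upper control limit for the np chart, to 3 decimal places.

p̄ = Σdᵢ / (k·n) = 629 / (19 × 250) = 0.13242
UCL = np̄ + 3·√(np̄(1−p̄)) = 33.1053 + 3 × √(33.1053×0.86758) = 33.1053 + 3 × 5.3592 = 49.1830

49.183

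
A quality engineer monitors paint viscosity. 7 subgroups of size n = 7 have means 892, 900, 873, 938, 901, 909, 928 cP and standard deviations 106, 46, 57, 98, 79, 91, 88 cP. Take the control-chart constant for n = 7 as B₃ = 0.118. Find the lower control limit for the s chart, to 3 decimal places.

9.524

s̄ = (106 + 46 + 57 + 98 + 79 + 91 + 88) / 7 = 80.7143
LCL_s = B₃·s̄ = 0.118 × 80.7143 = 9.5243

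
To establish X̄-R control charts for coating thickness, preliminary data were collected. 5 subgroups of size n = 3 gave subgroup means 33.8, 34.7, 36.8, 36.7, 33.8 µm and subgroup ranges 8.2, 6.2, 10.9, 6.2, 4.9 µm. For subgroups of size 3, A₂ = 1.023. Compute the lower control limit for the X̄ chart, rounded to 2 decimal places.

X̄̄ = (33.8 + 34.7 + 36.8 + 36.7 + 33.8) / 5 = 175.8000 / 5 = 35.1600
R̄ = (8.2 + 6.2 + 10.9 + 6.2 + 4.9) / 5 = 36.4000 / 5 = 7.2800
LCL = X̄̄ − A₂·R̄ = 35.1600 − 1.023 × 7.2800 = 27.7126

27.71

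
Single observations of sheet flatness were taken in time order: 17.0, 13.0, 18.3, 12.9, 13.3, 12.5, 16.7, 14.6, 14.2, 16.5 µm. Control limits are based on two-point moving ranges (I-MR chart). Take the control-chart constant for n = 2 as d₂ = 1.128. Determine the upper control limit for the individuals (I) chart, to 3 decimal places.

22.258

X̄ = (17.0 + 13.0 + 18.3 + 12.9 + 13.3 + 12.5 + 16.7 + 14.6 + 14.2 + 16.5) / 10 = 14.9000
Moving ranges: 4.0, 5.3, 5.4, 0.4, 0.8, 4.2, 2.1, 0.4, 2.3; M̄R̄ = 24.9000 / 9 = 2.7667
UCL = X̄ + 3·M̄R̄/d₂ = 14.9000 + 3 × 2.7667 / 1.128 = 22.2582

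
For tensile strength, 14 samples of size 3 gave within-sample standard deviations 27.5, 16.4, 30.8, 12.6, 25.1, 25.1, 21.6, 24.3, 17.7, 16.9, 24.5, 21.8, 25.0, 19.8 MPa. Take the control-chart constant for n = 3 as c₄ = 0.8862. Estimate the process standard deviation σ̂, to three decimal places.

24.914

s̄ = (27.5 + 16.4 + 30.8 + 12.6 + 25.1 + 25.1 + 21.6 + 24.3 + 17.7 + 16.9 + 24.5 + 21.8 + 25.0 + 19.8) / 14 = 22.0786
σ̂ = s̄ / c₄ = 22.0786 / 0.8862 = 24.9138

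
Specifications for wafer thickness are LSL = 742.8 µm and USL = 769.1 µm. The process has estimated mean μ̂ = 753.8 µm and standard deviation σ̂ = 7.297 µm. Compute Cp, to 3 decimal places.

0.601

Cp = (USL − LSL) / (6σ̂) = (769.1 − 742.8) / (6 × 7.297) = 26.3000 / 43.7820 = 0.6007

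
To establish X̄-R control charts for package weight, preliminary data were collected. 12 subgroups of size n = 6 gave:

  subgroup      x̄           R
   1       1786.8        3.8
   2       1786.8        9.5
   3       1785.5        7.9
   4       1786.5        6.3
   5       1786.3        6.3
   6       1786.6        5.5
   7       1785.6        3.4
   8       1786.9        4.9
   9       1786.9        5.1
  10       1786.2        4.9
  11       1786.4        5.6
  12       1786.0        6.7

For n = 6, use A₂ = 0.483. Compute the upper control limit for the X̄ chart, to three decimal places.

X̄̄ = (1786.8 + 1786.8 + 1785.5 + 1786.5 + 1786.3 + 1786.6 + 1785.6 + 1786.9 + 1786.9 + 1786.2 + 1786.4 + 1786.0) / 12 = 21436.5000 / 12 = 1786.3750
R̄ = (3.8 + 9.5 + 7.9 + 6.3 + 6.3 + 5.5 + 3.4 + 4.9 + 5.1 + 4.9 + 5.6 + 6.7) / 12 = 69.9000 / 12 = 5.8250
UCL = X̄̄ + A₂·R̄ = 1786.3750 + 0.483 × 5.8250 = 1789.1885

1789.188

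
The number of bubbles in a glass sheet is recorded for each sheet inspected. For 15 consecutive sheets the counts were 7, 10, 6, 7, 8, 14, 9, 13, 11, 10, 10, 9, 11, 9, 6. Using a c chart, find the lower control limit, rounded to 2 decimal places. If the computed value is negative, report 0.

c̄ = (7 + 10 + 6 + 7 + 8 + 14 + 9 + 13 + 11 + 10 + 10 + 9 + 11 + 9 + 6) / 15 = 140 / 15 = 9.3333
LCL = c̄ − 3√c̄ = 9.3333 − 3 × 3.0551 = 0.1682

0.17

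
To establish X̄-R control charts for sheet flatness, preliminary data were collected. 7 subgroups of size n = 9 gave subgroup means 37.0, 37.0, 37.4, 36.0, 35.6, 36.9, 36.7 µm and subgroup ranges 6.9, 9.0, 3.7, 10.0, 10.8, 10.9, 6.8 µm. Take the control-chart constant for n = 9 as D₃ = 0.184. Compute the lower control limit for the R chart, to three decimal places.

1.527

R̄ = (6.9 + 9.0 + 3.7 + 10.0 + 10.8 + 10.9 + 6.8) / 7 = 58.1000 / 7 = 8.3000
LCL_R = D₃·R̄ = 0.184 × 8.3000 = 1.5272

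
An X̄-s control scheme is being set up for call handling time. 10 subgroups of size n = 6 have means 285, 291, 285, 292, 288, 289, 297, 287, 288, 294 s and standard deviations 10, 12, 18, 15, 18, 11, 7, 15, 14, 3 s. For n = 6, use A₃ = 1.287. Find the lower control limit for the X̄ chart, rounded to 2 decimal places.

X̄̄ = (285 + 291 + 285 + 292 + 288 + 289 + 297 + 287 + 288 + 294) / 10 = 289.6000
s̄ = (10 + 12 + 18 + 15 + 18 + 11 + 7 + 15 + 14 + 3) / 10 = 12.3000
LCL = X̄̄ − A₃·s̄ = 289.6000 − 1.287 × 12.3000 = 273.7699

273.77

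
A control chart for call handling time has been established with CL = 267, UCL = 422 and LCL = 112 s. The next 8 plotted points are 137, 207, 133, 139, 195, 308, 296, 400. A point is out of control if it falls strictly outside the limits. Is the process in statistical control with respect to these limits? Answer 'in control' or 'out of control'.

All 8 points lie within [112, 422].

in control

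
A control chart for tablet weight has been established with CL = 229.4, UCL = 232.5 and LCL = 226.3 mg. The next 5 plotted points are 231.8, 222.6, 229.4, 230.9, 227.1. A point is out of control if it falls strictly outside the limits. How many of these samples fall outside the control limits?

Compare each point to [226.3, 232.5]: sample 2 = 222.6 < LCL.

1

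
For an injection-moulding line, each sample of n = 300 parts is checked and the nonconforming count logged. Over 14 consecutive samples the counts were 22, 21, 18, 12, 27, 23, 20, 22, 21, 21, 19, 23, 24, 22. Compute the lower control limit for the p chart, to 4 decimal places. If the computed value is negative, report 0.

0.0260

p̄ = Σdᵢ / (k·n) = 295 / (14 × 300) = 0.07024
LCL = p̄ − 3·√(p̄(1−p̄)/n) = 0.07024 − 3 × 0.01475 = 0.02598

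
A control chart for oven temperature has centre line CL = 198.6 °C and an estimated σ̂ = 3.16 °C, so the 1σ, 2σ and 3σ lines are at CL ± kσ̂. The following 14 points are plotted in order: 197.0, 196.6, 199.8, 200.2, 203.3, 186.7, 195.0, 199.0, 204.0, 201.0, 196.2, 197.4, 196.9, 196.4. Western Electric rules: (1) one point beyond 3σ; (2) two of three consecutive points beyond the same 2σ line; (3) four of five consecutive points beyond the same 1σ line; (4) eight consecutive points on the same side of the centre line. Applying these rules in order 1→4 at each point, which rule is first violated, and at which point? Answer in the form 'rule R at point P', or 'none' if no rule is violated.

rule 1 at point 6

Zone of each point (C = within 1σ̂, B = 1σ̂–2σ̂, A = 2σ̂–3σ̂, * = beyond 3σ̂; sign = side of CL): 1:-C, 2:-C, 3:+C, 4:+C, 5:+B, 6:-*, 7:-B, 8:+C, 9:+B, 10:+C, 11:-C, 12:-C, 13:-C, 14:-C
Rule 1 (one point beyond the 3σ limits) is satisfied at point 6.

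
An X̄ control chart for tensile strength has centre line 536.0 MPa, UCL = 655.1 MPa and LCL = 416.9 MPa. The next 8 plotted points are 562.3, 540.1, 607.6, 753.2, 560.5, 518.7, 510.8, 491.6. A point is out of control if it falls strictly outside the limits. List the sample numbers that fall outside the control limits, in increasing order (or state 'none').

4

Compare each point to [416.9, 655.1]: sample 4 = 753.2 > UCL.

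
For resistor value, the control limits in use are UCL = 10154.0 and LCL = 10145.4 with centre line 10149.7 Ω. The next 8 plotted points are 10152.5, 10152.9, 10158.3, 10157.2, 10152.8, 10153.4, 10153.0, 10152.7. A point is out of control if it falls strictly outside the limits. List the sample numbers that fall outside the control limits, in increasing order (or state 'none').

Compare each point to [10145.4, 10154.0]: sample 3 = 10158.3 > UCL; sample 4 = 10157.2 > UCL.

3, 4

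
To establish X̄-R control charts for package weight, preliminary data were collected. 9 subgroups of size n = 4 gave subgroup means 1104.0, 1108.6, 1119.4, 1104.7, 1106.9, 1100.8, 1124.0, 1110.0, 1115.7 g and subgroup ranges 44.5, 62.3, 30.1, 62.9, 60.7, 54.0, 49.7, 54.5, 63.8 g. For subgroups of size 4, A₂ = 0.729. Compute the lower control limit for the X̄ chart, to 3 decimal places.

1071.373

X̄̄ = (1104.0 + 1108.6 + 1119.4 + 1104.7 + 1106.9 + 1100.8 + 1124.0 + 1110.0 + 1115.7) / 9 = 9994.1000 / 9 = 1110.4556
R̄ = (44.5 + 62.3 + 30.1 + 62.9 + 60.7 + 54.0 + 49.7 + 54.5 + 63.8) / 9 = 482.5000 / 9 = 53.6111
LCL = X̄̄ − A₂·R̄ = 1110.4556 − 0.729 × 53.6111 = 1071.3731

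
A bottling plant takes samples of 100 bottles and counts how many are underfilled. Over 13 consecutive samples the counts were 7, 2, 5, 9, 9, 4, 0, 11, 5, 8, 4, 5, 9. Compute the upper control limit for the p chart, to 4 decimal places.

p̄ = Σdᵢ / (k·n) = 78 / (13 × 100) = 0.06000
UCL = p̄ + 3·√(p̄(1−p̄)/n) = 0.06000 + 3 × √(0.06000×0.94000/100) = 0.06000 + 3 × 0.02375 = 0.13125

0.1312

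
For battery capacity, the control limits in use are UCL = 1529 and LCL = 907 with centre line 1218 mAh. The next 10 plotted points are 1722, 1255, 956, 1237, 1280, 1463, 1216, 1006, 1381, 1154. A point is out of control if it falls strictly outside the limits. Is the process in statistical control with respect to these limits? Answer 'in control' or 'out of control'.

Compare each point to [907, 1529]: sample 1 = 1722 > UCL.

out of control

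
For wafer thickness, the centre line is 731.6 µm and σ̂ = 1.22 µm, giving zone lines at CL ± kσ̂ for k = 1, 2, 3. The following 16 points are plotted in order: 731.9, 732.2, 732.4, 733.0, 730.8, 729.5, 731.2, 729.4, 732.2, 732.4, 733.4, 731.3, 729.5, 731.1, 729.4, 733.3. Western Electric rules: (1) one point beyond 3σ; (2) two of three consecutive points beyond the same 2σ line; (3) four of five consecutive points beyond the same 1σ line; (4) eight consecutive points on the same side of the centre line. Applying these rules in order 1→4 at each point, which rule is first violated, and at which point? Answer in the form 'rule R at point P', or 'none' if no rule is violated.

Zone of each point (C = within 1σ̂, B = 1σ̂–2σ̂, A = 2σ̂–3σ̂, * = beyond 3σ̂; sign = side of CL): 1:+C, 2:+C, 3:+C, 4:+B, 5:-C, 6:-B, 7:-C, 8:-B, 9:+C, 10:+C, 11:+B, 12:-C, 13:-B, 14:-C, 15:-B, 16:+B
No rule fires across all 16 points.

none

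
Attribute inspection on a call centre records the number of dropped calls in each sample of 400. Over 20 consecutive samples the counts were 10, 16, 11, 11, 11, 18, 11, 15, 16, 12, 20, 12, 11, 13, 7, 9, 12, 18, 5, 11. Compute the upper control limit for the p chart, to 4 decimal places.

p̄ = Σdᵢ / (k·n) = 249 / (20 × 400) = 0.03112
UCL = p̄ + 3·√(p̄(1−p̄)/n) = 0.03112 + 3 × √(0.03112×0.96888/400) = 0.03112 + 3 × 0.00868 = 0.05717

0.0572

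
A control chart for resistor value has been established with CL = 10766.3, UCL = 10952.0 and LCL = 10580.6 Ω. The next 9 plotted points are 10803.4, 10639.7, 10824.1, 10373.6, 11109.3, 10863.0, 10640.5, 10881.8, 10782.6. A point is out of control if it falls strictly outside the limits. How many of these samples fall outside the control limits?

2

Compare each point to [10580.6, 10952.0]: sample 4 = 10373.6 < LCL; sample 5 = 11109.3 > UCL.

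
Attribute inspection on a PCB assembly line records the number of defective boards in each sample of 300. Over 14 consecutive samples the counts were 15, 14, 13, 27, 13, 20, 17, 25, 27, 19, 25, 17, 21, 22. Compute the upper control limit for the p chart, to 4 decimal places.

0.1083

p̄ = Σdᵢ / (k·n) = 275 / (14 × 300) = 0.06548
UCL = p̄ + 3·√(p̄(1−p̄)/n) = 0.06548 + 3 × √(0.06548×0.93452/300) = 0.06548 + 3 × 0.01428 = 0.10832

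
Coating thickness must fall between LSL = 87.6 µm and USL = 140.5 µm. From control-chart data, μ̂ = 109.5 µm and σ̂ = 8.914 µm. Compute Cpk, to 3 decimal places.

0.819

Cpu = (USL − μ̂) / (3σ̂) = (140.5 − 109.5) / (3 × 8.914) = 1.1592; Cpl = (μ̂ − LSL) / (3σ̂) = (109.5 − 87.6) / (3 × 8.914) = 0.8189; Cpk = min(Cpu, Cpl) = 0.8189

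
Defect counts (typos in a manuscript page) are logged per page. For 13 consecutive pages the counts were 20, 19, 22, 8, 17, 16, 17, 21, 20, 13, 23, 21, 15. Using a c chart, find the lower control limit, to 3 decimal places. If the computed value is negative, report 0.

5.173

c̄ = (20 + 19 + 22 + 8 + 17 + 16 + 17 + 21 + 20 + 13 + 23 + 21 + 15) / 13 = 232 / 13 = 17.8462
LCL = c̄ − 3√c̄ = 17.8462 − 3 × 4.2245 = 5.1727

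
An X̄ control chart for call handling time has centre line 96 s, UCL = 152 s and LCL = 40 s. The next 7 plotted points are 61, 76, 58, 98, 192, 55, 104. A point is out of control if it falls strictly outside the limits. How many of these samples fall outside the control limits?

1

Compare each point to [40, 152]: sample 5 = 192 > UCL.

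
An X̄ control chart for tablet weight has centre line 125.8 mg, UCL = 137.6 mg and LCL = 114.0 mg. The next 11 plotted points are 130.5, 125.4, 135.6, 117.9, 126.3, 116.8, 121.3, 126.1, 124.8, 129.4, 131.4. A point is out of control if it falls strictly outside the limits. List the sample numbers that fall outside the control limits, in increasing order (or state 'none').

none

All 11 points lie within [114.0, 137.6].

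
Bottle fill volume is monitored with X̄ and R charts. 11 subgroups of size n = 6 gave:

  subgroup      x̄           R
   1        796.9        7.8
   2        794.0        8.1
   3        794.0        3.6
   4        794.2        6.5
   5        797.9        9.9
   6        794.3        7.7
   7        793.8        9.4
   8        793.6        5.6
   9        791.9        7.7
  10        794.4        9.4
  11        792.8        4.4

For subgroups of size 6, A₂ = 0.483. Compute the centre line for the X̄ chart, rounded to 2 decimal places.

X̄̄ = (796.9 + 794.0 + 794.0 + 794.2 + 797.9 + 794.3 + 793.8 + 793.6 + 791.9 + 794.4 + 792.8) / 11 = 8737.8000 / 11 = 794.3455
CL = X̄̄ = 794.3455

794.35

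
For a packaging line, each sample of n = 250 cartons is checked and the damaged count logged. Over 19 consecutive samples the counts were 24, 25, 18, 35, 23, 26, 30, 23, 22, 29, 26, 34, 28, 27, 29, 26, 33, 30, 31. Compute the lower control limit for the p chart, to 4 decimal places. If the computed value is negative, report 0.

0.0501

p̄ = Σdᵢ / (k·n) = 519 / (19 × 250) = 0.10926
LCL = p̄ − 3·√(p̄(1−p̄)/n) = 0.10926 − 3 × 0.01973 = 0.05007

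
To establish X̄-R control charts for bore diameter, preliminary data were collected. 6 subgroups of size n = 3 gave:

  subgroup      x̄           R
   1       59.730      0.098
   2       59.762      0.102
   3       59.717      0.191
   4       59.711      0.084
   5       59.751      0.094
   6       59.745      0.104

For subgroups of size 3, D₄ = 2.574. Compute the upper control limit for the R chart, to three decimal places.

R̄ = (0.098 + 0.102 + 0.191 + 0.084 + 0.094 + 0.104) / 6 = 0.6730 / 6 = 0.1122
UCL_R = D₄·R̄ = 2.574 × 0.1122 = 0.2887

0.289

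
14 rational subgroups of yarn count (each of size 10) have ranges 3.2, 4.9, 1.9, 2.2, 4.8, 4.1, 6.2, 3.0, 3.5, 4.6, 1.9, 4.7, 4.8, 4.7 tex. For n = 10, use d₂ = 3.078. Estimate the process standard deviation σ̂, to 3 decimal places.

1.265

R̄ = (3.2 + 4.9 + 1.9 + 2.2 + 4.8 + 4.1 + 6.2 + 3.0 + 3.5 + 4.6 + 1.9 + 4.7 + 4.8 + 4.7) / 14 = 3.8929
σ̂ = R̄ / d₂ = 3.8929 / 3.078 = 1.2647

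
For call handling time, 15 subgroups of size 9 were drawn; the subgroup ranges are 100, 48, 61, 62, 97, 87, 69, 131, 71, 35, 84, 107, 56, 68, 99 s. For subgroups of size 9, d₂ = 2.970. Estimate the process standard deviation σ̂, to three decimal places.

R̄ = (100 + 48 + 61 + 62 + 97 + 87 + 69 + 131 + 71 + 35 + 84 + 107 + 56 + 68 + 99) / 15 = 78.3333
σ̂ = R̄ / d₂ = 78.3333 / 2.970 = 26.3749

26.375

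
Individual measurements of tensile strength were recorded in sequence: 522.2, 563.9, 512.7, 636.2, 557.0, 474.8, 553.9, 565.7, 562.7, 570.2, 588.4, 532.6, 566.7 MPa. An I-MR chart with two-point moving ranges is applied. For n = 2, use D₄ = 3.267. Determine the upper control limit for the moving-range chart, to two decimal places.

Moving ranges: 41.7, 51.2, 123.5, 79.2, 82.2, 79.1, 11.8, 3.0, 7.5, 18.2, 55.8, 34.1; M̄R̄ = 587.3000 / 12 = 48.9417
UCL_MR = D₄·M̄R̄ = 3.267 × 48.9417 = 159.8924

159.89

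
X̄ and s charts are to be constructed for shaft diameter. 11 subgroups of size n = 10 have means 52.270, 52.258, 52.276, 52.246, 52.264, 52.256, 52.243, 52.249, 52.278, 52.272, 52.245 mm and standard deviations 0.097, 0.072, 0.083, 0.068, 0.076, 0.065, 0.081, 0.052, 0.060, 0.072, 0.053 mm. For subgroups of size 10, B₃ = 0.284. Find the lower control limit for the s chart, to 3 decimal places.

0.020

s̄ = (0.097 + 0.072 + 0.083 + 0.068 + 0.076 + 0.065 + 0.081 + 0.052 + 0.060 + 0.072 + 0.053) / 11 = 0.0708
LCL_s = B₃·s̄ = 0.284 × 0.0708 = 0.0201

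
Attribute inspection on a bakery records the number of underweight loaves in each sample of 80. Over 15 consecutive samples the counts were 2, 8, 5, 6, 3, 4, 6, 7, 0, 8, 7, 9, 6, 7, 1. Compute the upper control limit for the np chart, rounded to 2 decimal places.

11.92

p̄ = Σdᵢ / (k·n) = 79 / (15 × 80) = 0.06583
UCL = np̄ + 3·√(np̄(1−p̄)) = 5.2667 + 3 × √(5.2667×0.93417) = 5.2667 + 3 × 2.2181 = 11.9210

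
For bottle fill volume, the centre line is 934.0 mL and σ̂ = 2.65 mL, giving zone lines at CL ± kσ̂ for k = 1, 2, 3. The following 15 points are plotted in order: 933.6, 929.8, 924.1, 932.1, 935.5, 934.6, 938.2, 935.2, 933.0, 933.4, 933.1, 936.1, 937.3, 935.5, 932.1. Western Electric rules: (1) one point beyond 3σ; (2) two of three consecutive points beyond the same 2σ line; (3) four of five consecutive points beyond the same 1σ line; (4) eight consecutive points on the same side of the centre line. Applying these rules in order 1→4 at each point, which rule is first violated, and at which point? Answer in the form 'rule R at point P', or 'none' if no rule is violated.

rule 1 at point 3

Zone of each point (C = within 1σ̂, B = 1σ̂–2σ̂, A = 2σ̂–3σ̂, * = beyond 3σ̂; sign = side of CL): 1:-C, 2:-B, 3:-*, 4:-C, 5:+C, 6:+C, 7:+B, 8:+C, 9:-C, 10:-C, 11:-C, 12:+C, 13:+B, 14:+C, 15:-C
Rule 1 (one point beyond the 3σ limits) is satisfied at point 3.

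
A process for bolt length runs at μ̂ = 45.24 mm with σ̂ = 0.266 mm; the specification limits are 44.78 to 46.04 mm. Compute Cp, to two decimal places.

Cp = (USL − LSL) / (6σ̂) = (46.04 − 44.78) / (6 × 0.266) = 1.2600 / 1.5960 = 0.7895

0.79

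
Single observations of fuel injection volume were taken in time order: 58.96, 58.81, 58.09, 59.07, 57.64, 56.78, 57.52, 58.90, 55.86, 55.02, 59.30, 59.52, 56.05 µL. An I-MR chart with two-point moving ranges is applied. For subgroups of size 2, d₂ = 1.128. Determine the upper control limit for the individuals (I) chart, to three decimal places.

X̄ = (58.96 + 58.81 + 58.09 + 59.07 + 57.64 + 56.78 + 57.52 + 58.90 + 55.86 + 55.02 + 59.30 + 59.52 + 56.05) / 13 = 57.8092
Moving ranges: 0.15, 0.72, 0.98, 1.43, 0.86, 0.74, 1.38, 3.04, 0.84, 4.28, 0.22, 3.47; M̄R̄ = 18.1100 / 12 = 1.5092
UCL = X̄ + 3·M̄R̄/d₂ = 57.8092 + 3 × 1.5092 / 1.128 = 61.8230

61.823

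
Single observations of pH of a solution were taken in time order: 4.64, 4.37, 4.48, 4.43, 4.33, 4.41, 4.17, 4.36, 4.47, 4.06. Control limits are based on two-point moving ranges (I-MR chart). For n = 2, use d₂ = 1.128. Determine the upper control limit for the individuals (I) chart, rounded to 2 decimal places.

X̄ = (4.64 + 4.37 + 4.48 + 4.43 + 4.33 + 4.41 + 4.17 + 4.36 + 4.47 + 4.06) / 10 = 4.3720
Moving ranges: 0.27, 0.11, 0.05, 0.10, 0.08, 0.24, 0.19, 0.11, 0.41; M̄R̄ = 1.5600 / 9 = 0.1733
UCL = X̄ + 3·M̄R̄/d₂ = 4.3720 + 3 × 0.1733 / 1.128 = 4.8330

4.83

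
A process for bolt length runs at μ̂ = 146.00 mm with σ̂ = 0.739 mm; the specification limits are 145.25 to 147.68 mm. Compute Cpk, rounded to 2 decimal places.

Cpu = (USL − μ̂) / (3σ̂) = (147.68 − 146.00) / (3 × 0.739) = 0.7578; Cpl = (μ̂ − LSL) / (3σ̂) = (146.00 − 145.25) / (3 × 0.739) = 0.3383; Cpk = min(Cpu, Cpl) = 0.3383

0.34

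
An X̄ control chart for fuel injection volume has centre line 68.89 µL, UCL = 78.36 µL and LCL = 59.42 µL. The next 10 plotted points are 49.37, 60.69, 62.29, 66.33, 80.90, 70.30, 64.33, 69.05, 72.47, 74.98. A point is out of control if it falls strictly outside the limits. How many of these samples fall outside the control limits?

2

Compare each point to [59.42, 78.36]: sample 1 = 49.37 < LCL; sample 5 = 80.90 > UCL.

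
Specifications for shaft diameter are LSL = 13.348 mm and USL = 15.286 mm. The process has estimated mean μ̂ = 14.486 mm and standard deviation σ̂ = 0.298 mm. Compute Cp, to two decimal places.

Cp = (USL − LSL) / (6σ̂) = (15.286 − 13.348) / (6 × 0.298) = 1.9380 / 1.7880 = 1.0839

1.08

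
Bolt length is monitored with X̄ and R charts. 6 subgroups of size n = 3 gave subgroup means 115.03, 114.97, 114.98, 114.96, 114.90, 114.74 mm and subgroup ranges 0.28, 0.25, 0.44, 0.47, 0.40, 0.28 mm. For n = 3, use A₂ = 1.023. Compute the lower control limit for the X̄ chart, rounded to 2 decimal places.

X̄̄ = (115.03 + 114.97 + 114.98 + 114.96 + 114.90 + 114.74) / 6 = 689.5800 / 6 = 114.9300
R̄ = (0.28 + 0.25 + 0.44 + 0.47 + 0.40 + 0.28) / 6 = 2.1200 / 6 = 0.3533
LCL = X̄̄ − A₂·R̄ = 114.9300 − 1.023 × 0.3533 = 114.5685

114.57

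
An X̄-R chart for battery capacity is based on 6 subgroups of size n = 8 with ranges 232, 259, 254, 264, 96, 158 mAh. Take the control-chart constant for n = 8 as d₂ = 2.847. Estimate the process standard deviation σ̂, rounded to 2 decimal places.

73.94

R̄ = (232 + 259 + 254 + 264 + 96 + 158) / 6 = 210.5000
σ̂ = R̄ / d₂ = 210.5000 / 2.847 = 73.9375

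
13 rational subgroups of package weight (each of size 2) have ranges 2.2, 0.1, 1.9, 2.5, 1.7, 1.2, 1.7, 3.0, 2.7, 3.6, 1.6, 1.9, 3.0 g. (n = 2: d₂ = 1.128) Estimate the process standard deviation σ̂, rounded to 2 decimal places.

R̄ = (2.2 + 0.1 + 1.9 + 2.5 + 1.7 + 1.2 + 1.7 + 3.0 + 2.7 + 3.6 + 1.6 + 1.9 + 3.0) / 13 = 2.0846
σ̂ = R̄ / d₂ = 2.0846 / 1.128 = 1.8481

1.85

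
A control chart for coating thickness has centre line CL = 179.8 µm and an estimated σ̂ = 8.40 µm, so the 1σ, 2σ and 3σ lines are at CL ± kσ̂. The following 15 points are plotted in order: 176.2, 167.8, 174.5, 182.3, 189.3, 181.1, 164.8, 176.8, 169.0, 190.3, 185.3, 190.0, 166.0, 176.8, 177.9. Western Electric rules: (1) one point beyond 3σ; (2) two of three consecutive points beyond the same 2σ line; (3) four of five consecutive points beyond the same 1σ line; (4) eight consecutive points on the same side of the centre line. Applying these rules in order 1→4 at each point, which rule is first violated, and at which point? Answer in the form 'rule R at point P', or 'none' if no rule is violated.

Zone of each point (C = within 1σ̂, B = 1σ̂–2σ̂, A = 2σ̂–3σ̂, * = beyond 3σ̂; sign = side of CL): 1:-C, 2:-B, 3:-C, 4:+C, 5:+B, 6:+C, 7:-B, 8:-C, 9:-B, 10:+B, 11:+C, 12:+B, 13:-B, 14:-C, 15:-C
No rule fires across all 15 points.

none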